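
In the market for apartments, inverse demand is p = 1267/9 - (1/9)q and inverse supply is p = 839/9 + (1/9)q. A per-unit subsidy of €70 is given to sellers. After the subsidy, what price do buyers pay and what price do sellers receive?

Pre-subsidy: 1267/9 - (1/9)q = 839/9 + (1/9)q gives q* = 214 and p* = 117.
With the subsidy, sellers receive ps = pb + 70 for each unit, where pb is the price buyers pay.
On the curves, pb = 1267/9 - (1/9)q and ps = 839/9 + (1/9)q; the wedge ps − pb = 70 gives 839/9 + (1/9)q − (1267/9 - (1/9)q) = 70, so q' = 529.
Then pb = 1267/9 − (1/9)·529 = 82 and ps = 839/9 + (1/9)·529 = 152.

Buyers pay €82; sellers receive €152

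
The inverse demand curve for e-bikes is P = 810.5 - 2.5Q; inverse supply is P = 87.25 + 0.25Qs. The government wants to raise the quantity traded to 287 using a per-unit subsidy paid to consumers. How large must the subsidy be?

At Q = 287, from the demand curve buyers pay Pb = 810.5 − 2.5·287 = 93; from the supply curve sellers need Ps = 87.25 + 0.25·287 = 159.
The subsidy must fill the gap: s = Ps − Pb = 159 − 93 = 66.

Required subsidy s = 66 per unit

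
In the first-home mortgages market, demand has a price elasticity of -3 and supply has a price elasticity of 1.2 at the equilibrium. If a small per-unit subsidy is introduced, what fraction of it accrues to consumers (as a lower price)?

Consumer share = 2/7

For a small subsidy around the equilibrium, the benefit split depends on the relative slopes, which at a point are proportional to the elasticities.
Buyer share = εs/(εs + |εd|) = 1.2/(1.2 + 3) = 2/7; seller share = |εd|/(εs + |εd|) = 5/7.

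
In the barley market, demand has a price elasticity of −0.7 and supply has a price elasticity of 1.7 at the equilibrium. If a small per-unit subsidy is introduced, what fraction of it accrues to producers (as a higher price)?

For a small subsidy around the equilibrium, the benefit split depends on the relative slopes, which at a point are proportional to the elasticities.
Buyer share = εs/(εs + |εd|) = 1.7/(1.7 + 0.7) = 17/24; seller share = |εd|/(εs + |εd|) = 7/24.
So producers capture 7/24 of the subsidy.

Producer share = 7/24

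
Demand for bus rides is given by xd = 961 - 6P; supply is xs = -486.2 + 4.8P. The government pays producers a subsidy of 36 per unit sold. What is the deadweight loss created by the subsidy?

Deadweight loss = 1728

Pre-subsidy: 961 - 6P = -486.2 + 4.8P gives P* = 134, x* = 157.
With the subsidy, sellers receive Ps = Pb + 36 for each unit, where Pb is the price buyers pay.
Supply in terms of Pb becomes xs = -486.2 + 4.8(Pb + 36) = -313.4 + 4.8Pb. Setting this equal to demand: 961 - 6Pb = -313.4 + 4.8Pb, so Pb = 118.
Sellers receive Ps = 118 + 36 = 154; x' = 961 − 6·118 = 253.
The subsidy expands output by 253 − 157 = 96 past the efficient level; on those units the gap between marginal cost and willingness to pay runs from 0 up to 36.
DWL = ½ × 36 × 96 = 1728.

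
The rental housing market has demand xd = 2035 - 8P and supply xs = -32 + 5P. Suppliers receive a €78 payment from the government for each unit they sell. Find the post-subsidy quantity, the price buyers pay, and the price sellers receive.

Pre-subsidy: 2035 - 8P = -32 + 5P gives P* = 159, x* = 763.
With the subsidy, sellers receive Ps = Pb + 78 for each unit, where Pb is the price buyers pay.
Supply in terms of Pb becomes xs = -32 + 5(Pb + 78) = 358 + 5Pb. Setting this equal to demand: 2035 - 8Pb = 358 + 5Pb, so Pb = 129.
Sellers receive Ps = 129 + 78 = 207; x' = 2035 − 8·129 = 1003.

x' = 1003; buyers pay €129; sellers receive €207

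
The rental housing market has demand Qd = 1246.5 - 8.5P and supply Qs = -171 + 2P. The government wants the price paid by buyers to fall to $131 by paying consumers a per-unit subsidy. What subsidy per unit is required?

Required subsidy s = $21 per unit

At a buyer price of 131, quantity demanded is 1246.5 − 8.5·131 = 133.
Sellers supply 133 only when they receive Ps with -171 + 2·Ps = 133, i.e. Ps = 152.
s = Ps − Pb = 152 − 131 = 21.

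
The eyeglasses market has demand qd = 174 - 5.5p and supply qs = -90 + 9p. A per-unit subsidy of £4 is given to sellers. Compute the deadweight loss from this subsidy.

Pre-subsidy: 174 - 5.5p = -90 + 9p gives p* = 528/29, q* = 2142/29.
With the subsidy, sellers receive ps = pb + 4 for each unit, where pb is the price buyers pay.
Supply in terms of pb becomes qs = -90 + 9(pb + 4) = -54 + 9pb. Setting this equal to demand: 174 - 5.5pb = -54 + 9pb, so pb = 456/29.
Sellers receive ps = 456/29 + 4 = 572/29; q' = 174 − 5.5·(456/29) = 2538/29.
The subsidy expands output by 2538/29 − 2142/29 = 396/29 past the efficient level; on those units the gap between marginal cost and willingness to pay runs from 0 up to 4.
DWL = ½ × 4 × 396/29 = 792/29.

Deadweight loss = 792/29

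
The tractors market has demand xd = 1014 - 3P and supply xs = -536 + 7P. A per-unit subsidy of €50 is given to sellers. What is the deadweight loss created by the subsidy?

Deadweight loss = €2625

Pre-subsidy: 1014 - 3P = -536 + 7P gives P* = 155, x* = 549.
With the subsidy, sellers receive Ps = Pb + 50 for each unit, where Pb is the price buyers pay.
Supply in terms of Pb becomes xs = -536 + 7(Pb + 50) = -186 + 7Pb. Setting this equal to demand: 1014 - 3Pb = -186 + 7Pb, so Pb = 120.
Sellers receive Ps = 120 + 50 = 170; x' = 1014 − 3·120 = 654.
The subsidy expands output by 654 − 549 = 105 past the efficient level; on those units the gap between marginal cost and willingness to pay runs from 0 up to 50.
DWL = ½ × 50 × 105 = 2625.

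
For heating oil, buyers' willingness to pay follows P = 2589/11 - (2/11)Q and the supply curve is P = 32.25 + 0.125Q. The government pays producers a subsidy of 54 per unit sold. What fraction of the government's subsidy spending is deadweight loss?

Pre-subsidy: 2589/11 - (2/11)Q = 32.25 + 0.125Q gives Q* = 662 and P* = 115.
With the subsidy, sellers receive Ps = Pb + 54 for each unit, where Pb is the price buyers pay.
On the curves, Pb = 2589/11 - (2/11)Q and Ps = 32.25 + 0.125Q; the wedge Ps − Pb = 54 gives 32.25 + 0.125Q − (2589/11 - (2/11)Q) = 54, so Q' = 838.
Then Pb = 2589/11 − (2/11)·838 = 83 and Ps = 32.25 + 0.125·838 = 137.
ΔCS = ½(662 + 838)(115 − 83) = 24000; ΔPS = ½(662 + 838)(137 − 115) = 16500.
Government spending = 54 × 838 = 45252.
DWL = ½ × 54 × (838 − 662) = 4752; fraction = 4752 / 45252 = 44/419.

DWL / government spending = 44/419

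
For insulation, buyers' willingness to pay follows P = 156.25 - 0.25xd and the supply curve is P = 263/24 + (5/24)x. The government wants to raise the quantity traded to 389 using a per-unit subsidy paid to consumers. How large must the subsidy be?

Required subsidy s = 33 per unit

At x = 389, from the demand curve buyers pay Pb = 156.25 − 0.25·389 = 59; from the supply curve sellers need Ps = 263/24 + (5/24)·389 = 92.
The subsidy must fill the gap: s = Ps − Pb = 92 − 59 = 33.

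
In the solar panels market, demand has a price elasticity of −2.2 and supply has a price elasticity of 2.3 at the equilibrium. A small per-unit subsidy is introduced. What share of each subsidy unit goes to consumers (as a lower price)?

Consumer share = 23/45

For a small subsidy around the equilibrium, the benefit split depends on the relative slopes, which at a point are proportional to the elasticities.
Buyer share = εs/(εs + |εd|) = 2.3/(2.3 + 2.2) = 23/45; seller share = |εd|/(εs + |εd|) = 22/45.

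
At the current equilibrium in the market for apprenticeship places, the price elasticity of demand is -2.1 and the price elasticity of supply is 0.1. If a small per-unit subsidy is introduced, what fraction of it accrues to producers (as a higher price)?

Producer share = 21/22

For a small subsidy around the equilibrium, the benefit split depends on the relative slopes, which at a point are proportional to the elasticities.
Buyer share = εs/(εs + |εd|) = 0.1/(0.1 + 2.1) = 1/22; seller share = |εd|/(εs + |εd|) = 21/22.
So producers capture 21/22 of the subsidy.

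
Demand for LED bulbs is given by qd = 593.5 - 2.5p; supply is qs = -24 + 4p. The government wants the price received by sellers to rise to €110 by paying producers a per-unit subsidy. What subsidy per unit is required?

Required subsidy s = €39 per unit

At a seller price of 110, quantity supplied is -24 + 4·110 = 416.
Buyers absorb 416 only when they pay pb with 593.5 − 2.5·pb = 416, i.e. pb = 71.
s = ps − pb = 110 − 71 = 39.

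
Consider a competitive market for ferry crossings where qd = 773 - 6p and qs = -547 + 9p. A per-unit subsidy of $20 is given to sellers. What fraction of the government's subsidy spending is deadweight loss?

Pre-subsidy: 773 - 6p = -547 + 9p gives p* = 88, q* = 245.
With the subsidy, sellers receive ps = pb + 20 for each unit, where pb is the price buyers pay.
Supply in terms of pb becomes qs = -547 + 9(pb + 20) = -367 + 9pb. Setting this equal to demand: 773 - 6pb = -367 + 9pb, so pb = 76.
Sellers receive ps = 76 + 20 = 96; q' = 773 − 6·76 = 317.
ΔCS = ½(245 + 317)(88 − 76) = 3372; ΔPS = ½(245 + 317)(96 − 88) = 2248.
Government spending = 20 × 317 = 6340.
DWL = ½ × 20 × (317 − 245) = 720; fraction = 720 / 6340 = 36/317.

DWL / government spending = 36/317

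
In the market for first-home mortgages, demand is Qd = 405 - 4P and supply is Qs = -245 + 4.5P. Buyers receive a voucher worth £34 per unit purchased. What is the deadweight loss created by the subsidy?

Pre-subsidy: 405 - 4P = -245 + 4.5P gives P* = 1300/17, Q* = 1685/17.
With the rebate, buyers effectively pay Pb = Ps − 34, where Ps is the price sellers receive.
Demand in terms of Ps becomes Qd = 405 − 4(Ps − 34) = 541 - 4Ps. Setting this equal to supply: 541 - 4Ps = -245 + 4.5Ps, so Ps = 1572/17.
Buyers pay Pb = 1572/17 − 34 = 994/17; Q' = -245 + 4.5·(1572/17) = 2909/17.
The subsidy expands output by 2909/17 − 1685/17 = 72 past the efficient level; on those units the gap between marginal cost and willingness to pay runs from 0 up to 34.
DWL = ½ × 34 × 72 = 1224.

Deadweight loss = £1224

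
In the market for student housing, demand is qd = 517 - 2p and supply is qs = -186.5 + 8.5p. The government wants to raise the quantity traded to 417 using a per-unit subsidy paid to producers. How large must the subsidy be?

At q = 417, invert demand for the buyer price: pb = (517 − 417)/2 = 50; invert supply for the seller price: ps = (417 − (-186.5))/8.5 = 71.
The subsidy must fill the gap: s = ps − pb = 71 − 50 = 21.

Required subsidy s = 21 per unit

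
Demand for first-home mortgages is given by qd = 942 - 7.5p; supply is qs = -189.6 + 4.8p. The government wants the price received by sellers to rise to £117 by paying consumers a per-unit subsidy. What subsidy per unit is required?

Required subsidy s = £41 per unit

At a seller price of 117, quantity supplied is -189.6 + 4.8·117 = 372.
Buyers absorb 372 only when they pay pb with 942 − 7.5·pb = 372, i.e. pb = 76.
s = ps − pb = 117 − 76 = 41.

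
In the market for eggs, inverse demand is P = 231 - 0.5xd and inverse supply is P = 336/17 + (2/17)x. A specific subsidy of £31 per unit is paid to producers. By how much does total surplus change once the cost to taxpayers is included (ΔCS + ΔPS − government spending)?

Pre-subsidy: 231 - 0.5x = 336/17 + (2/17)x gives x* = 342 and P* = 60.
With the subsidy, sellers receive Ps = Pb + 31 for each unit, where Pb is the price buyers pay.
On the curves, Pb = 231 - 0.5x and Ps = 336/17 + (2/17)x; the wedge Ps − Pb = 31 gives 336/17 + (2/17)x − (231 - 0.5x) = 31, so x' = 8236/21.
Then Pb = 231 − 0.5·(8236/21) = 733/21 and Ps = 336/17 + (2/17)·(8236/21) = 1384/21.
ΔCS = ½(342 + 8236/21)(60 − 733/21) = 4062643/441; ΔPS = ½(342 + 8236/21)(1384/21 − 60) = 955916/441.
Government spending = 31 × 8236/21 = 255316/21.
Net change = 4062643/441 + 955916/441 − 255316/21 = -16337/21. The loss equals the DWL triangle ½·31·1054/21.

Net change in total surplus = -16337/21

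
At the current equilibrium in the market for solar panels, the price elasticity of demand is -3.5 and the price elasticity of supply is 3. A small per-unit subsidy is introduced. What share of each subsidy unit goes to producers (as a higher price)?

For a small subsidy around the equilibrium, the benefit split depends on the relative slopes, which at a point are proportional to the elasticities.
Buyer share = εs/(εs + |εd|) = 3/(3 + 3.5) = 6/13; seller share = |εd|/(εs + |εd|) = 7/13.
So producers capture 7/13 of the subsidy.

Producer share = 7/13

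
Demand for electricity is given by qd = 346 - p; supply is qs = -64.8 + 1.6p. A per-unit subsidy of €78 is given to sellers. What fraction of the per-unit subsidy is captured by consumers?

Consumer share = 8/13

Pre-subsidy: 346 - p = -64.8 + 1.6p gives p* = 158, q* = 188.
With the subsidy, sellers receive ps = pb + 78 for each unit, where pb is the price buyers pay.
Supply in terms of pb becomes qs = -64.8 + 1.6(pb + 78) = 60 + 1.6pb. Setting this equal to demand: 346 - pb = 60 + 1.6pb, so pb = 110.
Sellers receive ps = 110 + 78 = 188; q' = 346 − 1·110 = 236.
Buyers' price falls by p* − pb = 158 − 110 = 48; sellers' price rises by ps − p* = 188 − 158 = 30.
So consumers capture 48/78 = 8/13 of each unit of subsidy.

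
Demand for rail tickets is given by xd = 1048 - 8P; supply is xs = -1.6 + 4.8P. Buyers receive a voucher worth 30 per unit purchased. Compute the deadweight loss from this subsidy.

Deadweight loss = 1350

Pre-subsidy: 1048 - 8P = -1.6 + 4.8P gives P* = 82, x* = 392.
With the rebate, buyers effectively pay Pb = Ps − 30, where Ps is the price sellers receive.
Demand in terms of Ps becomes xd = 1048 − 8(Ps − 30) = 1288 - 8Ps. Setting this equal to supply: 1288 - 8Ps = -1.6 + 4.8Ps, so Ps = 100.75.
Buyers pay Pb = 100.75 − 30 = 70.75; x' = -1.6 + 4.8·100.75 = 482.
The subsidy expands output by 482 − 392 = 90 past the efficient level; on those units the gap between marginal cost and willingness to pay runs from 0 up to 30.
DWL = ½ × 30 × 90 = 1350.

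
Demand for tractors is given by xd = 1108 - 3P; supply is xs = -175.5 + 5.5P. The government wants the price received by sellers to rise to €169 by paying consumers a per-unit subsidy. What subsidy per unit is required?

Required subsidy s = €51 per unit

At a seller price of 169, quantity supplied is -175.5 + 5.5·169 = 754.
Buyers absorb 754 only when they pay Pb with 1108 − 3·Pb = 754, i.e. Pb = 118.
s = Ps − Pb = 169 − 118 = 51.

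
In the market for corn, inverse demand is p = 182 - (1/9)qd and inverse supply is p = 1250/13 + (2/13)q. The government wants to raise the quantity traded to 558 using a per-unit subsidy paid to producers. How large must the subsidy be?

At q = 558, from the demand curve buyers pay pb = 182 − (1/9)·558 = 120; from the supply curve sellers need ps = 1250/13 + (2/13)·558 = 182.
The subsidy must fill the gap: s = ps − pb = 182 − 120 = 62.

Required subsidy s = 62 per unit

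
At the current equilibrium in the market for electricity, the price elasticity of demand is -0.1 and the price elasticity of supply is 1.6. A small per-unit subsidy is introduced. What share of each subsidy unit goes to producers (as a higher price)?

For a small subsidy around the equilibrium, the benefit split depends on the relative slopes, which at a point are proportional to the elasticities.
Buyer share = εs/(εs + |εd|) = 1.6/(1.6 + 0.1) = 16/17; seller share = |εd|/(εs + |εd|) = 1/17.
So producers capture 1/17 of the subsidy.

Producer share = 1/17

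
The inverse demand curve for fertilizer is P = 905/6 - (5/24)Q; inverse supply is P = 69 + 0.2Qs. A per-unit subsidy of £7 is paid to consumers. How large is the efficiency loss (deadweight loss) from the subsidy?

Deadweight loss = £60

Pre-subsidy: 905/6 - (5/24)Q = 69 + 0.2Q gives Q* = 9820/49 and P* = 5345/49.
With the rebate, buyers effectively pay Pb = Ps − 7, where Ps is the price sellers receive.
On the curves, Pb = 905/6 - (5/24)Q and Ps = 69 + 0.2Q; the wedge Ps − Pb = 7 gives 69 + 0.2Q − (905/6 - (5/24)Q) = 7, so Q' = 10660/49.
Then Pb = 905/6 − (5/24)·(10660/49) = 5170/49 and Ps = 69 + 0.2·(10660/49) = 5513/49.
The subsidy expands output by 10660/49 − 9820/49 = 120/7 past the efficient level; on those units the gap between marginal cost and willingness to pay runs from 0 up to 7.
DWL = ½ × 7 × 120/7 = 60.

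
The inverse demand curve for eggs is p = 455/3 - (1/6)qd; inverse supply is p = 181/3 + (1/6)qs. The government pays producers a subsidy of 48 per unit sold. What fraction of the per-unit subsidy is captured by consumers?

Consumer share = 0.5

Pre-subsidy: 455/3 - (1/6)q = 181/3 + (1/6)q gives q* = 274 and p* = 106.
With the subsidy, sellers receive ps = pb + 48 for each unit, where pb is the price buyers pay.
On the curves, pb = 455/3 - (1/6)q and ps = 181/3 + (1/6)q; the wedge ps − pb = 48 gives 181/3 + (1/6)q − (455/3 - (1/6)q) = 48, so q' = 418.
Then pb = 455/3 − (1/6)·418 = 82 and ps = 181/3 + (1/6)·418 = 130.
Buyers' price falls by p* − pb = 106 − 82 = 24; sellers' price rises by ps − p* = 130 − 106 = 24.
So consumers capture 24/48 = 0.5 of each unit of subsidy.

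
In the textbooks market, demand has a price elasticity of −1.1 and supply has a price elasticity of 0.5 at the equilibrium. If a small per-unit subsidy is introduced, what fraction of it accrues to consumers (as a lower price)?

For a small subsidy around the equilibrium, the benefit split depends on the relative slopes, which at a point are proportional to the elasticities.
Buyer share = εs/(εs + |εd|) = 0.5/(0.5 + 1.1) = 0.3125; seller share = |εd|/(εs + |εd|) = 0.6875.

Consumer share = 0.3125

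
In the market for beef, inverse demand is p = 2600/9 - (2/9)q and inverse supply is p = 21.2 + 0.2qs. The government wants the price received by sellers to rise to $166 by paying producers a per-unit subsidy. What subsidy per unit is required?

At a seller price of 166, quantity supplied is -106 + 5·166 = 724.
Buyers absorb 724 only when they pay pb = 2600/9 − (2/9)·724 = 128.
s = ps − pb = 166 − 128 = 38.

Required subsidy s = $38 per unit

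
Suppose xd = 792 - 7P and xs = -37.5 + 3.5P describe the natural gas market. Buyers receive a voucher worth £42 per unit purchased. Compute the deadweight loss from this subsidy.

Pre-subsidy: 792 - 7P = -37.5 + 3.5P gives P* = 79, x* = 239.
With the rebate, buyers effectively pay Pb = Ps − 42, where Ps is the price sellers receive.
Demand in terms of Ps becomes xd = 792 − 7(Ps − 42) = 1086 - 7Ps. Setting this equal to supply: 1086 - 7Ps = -37.5 + 3.5Ps, so Ps = 107.
Buyers pay Pb = 107 − 42 = 65; x' = -37.5 + 3.5·107 = 337.
The subsidy expands output by 337 − 239 = 98 past the efficient level; on those units the gap between marginal cost and willingness to pay runs from 0 up to 42.
DWL = ½ × 42 × 98 = 2058.

Deadweight loss = £2058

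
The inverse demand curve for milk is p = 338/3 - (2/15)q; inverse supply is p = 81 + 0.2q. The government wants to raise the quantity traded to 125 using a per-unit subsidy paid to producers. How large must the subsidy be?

At q = 125, from the demand curve buyers pay pb = 338/3 − (2/15)·125 = 96; from the supply curve sellers need ps = 81 + 0.2·125 = 106.
The subsidy must fill the gap: s = ps − pb = 106 − 96 = 10.

Required subsidy s = 10 per unit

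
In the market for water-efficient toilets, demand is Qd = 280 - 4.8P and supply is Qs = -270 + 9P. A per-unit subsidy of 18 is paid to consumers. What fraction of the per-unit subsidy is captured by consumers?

Consumer share = 15/23

Pre-subsidy: 280 - 4.8P = -270 + 9P gives P* = 2750/69, Q* = 2040/23.
With the rebate, buyers effectively pay Pb = Ps − 18, where Ps is the price sellers receive.
Demand in terms of Ps becomes Qd = 280 − 4.8(Ps − 18) = 366.4 - 4.8Ps. Setting this equal to supply: 366.4 - 4.8Ps = -270 + 9Ps, so Ps = 3182/69.
Buyers pay Pb = 3182/69 − 18 = 1940/69; Q' = -270 + 9·(3182/69) = 3336/23.
Buyers' price falls by P* − Pb = 2750/69 − 1940/69 = 270/23; sellers' price rises by Ps − P* = 3182/69 − 2750/69 = 144/23.
So consumers capture (270/23)/18 = 15/23 of each unit of subsidy.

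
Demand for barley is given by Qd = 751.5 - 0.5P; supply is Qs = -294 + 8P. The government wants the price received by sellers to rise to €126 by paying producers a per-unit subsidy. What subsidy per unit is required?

Required subsidy s = €51 per unit

At a seller price of 126, quantity supplied is -294 + 8·126 = 714.
Buyers absorb 714 only when they pay Pb with 751.5 − 0.5·Pb = 714, i.e. Pb = 75.
s = Ps − Pb = 126 − 75 = 51.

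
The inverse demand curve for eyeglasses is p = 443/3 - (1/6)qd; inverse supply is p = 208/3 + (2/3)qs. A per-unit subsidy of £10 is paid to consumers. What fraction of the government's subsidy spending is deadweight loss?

Pre-subsidy: 443/3 - (1/6)q = 208/3 + (2/3)q gives q* = 94 and p* = 132.
With the rebate, buyers effectively pay pb = ps − 10, where ps is the price sellers receive.
On the curves, pb = 443/3 - (1/6)q and ps = 208/3 + (2/3)q; the wedge ps − pb = 10 gives 208/3 + (2/3)q − (443/3 - (1/6)q) = 10, so q' = 106.
Then pb = 443/3 − (1/6)·106 = 130 and ps = 208/3 + (2/3)·106 = 140.
ΔCS = ½(94 + 106)(132 − 130) = 200; ΔPS = ½(94 + 106)(140 − 132) = 800.
Government spending = 10 × 106 = 1060.
DWL = ½ × 10 × (106 − 94) = 60; fraction = 60 / 1060 = 3/53.

DWL / government spending = 3/53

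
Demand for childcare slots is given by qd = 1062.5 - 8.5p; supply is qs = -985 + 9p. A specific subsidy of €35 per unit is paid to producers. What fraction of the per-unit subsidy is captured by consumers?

Consumer share = 18/35

Pre-subsidy: 1062.5 - 8.5p = -985 + 9p gives p* = 117, q* = 68.
With the subsidy, sellers receive ps = pb + 35 for each unit, where pb is the price buyers pay.
Supply in terms of pb becomes qs = -985 + 9(pb + 35) = -670 + 9pb. Setting this equal to demand: 1062.5 - 8.5pb = -670 + 9pb, so pb = 99.
Sellers receive ps = 99 + 35 = 134; q' = 1062.5 − 8.5·99 = 221.
Buyers' price falls by p* − pb = 117 − 99 = 18; sellers' price rises by ps − p* = 134 − 117 = 17.
So consumers capture 18/35 = 18/35 of each unit of subsidy.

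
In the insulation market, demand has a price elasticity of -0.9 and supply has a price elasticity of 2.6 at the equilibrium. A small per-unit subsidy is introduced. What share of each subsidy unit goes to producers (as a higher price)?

For a small subsidy around the equilibrium, the benefit split depends on the relative slopes, which at a point are proportional to the elasticities.
Buyer share = εs/(εs + |εd|) = 2.6/(2.6 + 0.9) = 26/35; seller share = |εd|/(εs + |εd|) = 9/35.
So producers capture 9/35 of the subsidy.

Producer share = 9/35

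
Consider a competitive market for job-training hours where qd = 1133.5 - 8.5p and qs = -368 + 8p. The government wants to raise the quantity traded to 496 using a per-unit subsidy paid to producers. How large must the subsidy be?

Required subsidy s = 33 per unit

At q = 496, invert demand for the buyer price: pb = (1133.5 − 496)/8.5 = 75; invert supply for the seller price: ps = (496 − (-368))/8 = 108.
The subsidy must fill the gap: s = ps − pb = 108 − 75 = 33.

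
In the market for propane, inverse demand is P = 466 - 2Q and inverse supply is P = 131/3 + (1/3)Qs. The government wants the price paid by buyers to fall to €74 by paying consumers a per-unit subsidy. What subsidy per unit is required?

At a buyer price of 74, quantity demanded is 233 − 0.5·74 = 196.
Sellers supply 196 only when they receive Ps = 131/3 + (1/3)·196 = 109.
s = Ps − Pb = 109 − 74 = 35.

Required subsidy s = €35 per unit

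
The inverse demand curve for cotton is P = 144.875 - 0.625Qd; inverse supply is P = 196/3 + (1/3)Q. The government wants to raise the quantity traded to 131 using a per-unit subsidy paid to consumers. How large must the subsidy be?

Required subsidy s = 46 per unit

At Q = 131, from the demand curve buyers pay Pb = 144.875 − 0.625·131 = 63; from the supply curve sellers need Ps = 196/3 + (1/3)·131 = 109.
The subsidy must fill the gap: s = Ps − Pb = 109 − 63 = 46.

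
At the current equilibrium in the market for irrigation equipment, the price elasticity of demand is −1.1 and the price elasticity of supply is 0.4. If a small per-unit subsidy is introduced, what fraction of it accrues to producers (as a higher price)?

For a small subsidy around the equilibrium, the benefit split depends on the relative slopes, which at a point are proportional to the elasticities.
Buyer share = εs/(εs + |εd|) = 0.4/(0.4 + 1.1) = 4/15; seller share = |εd|/(εs + |εd|) = 11/15.
So producers capture 11/15 of the subsidy.

Producer share = 11/15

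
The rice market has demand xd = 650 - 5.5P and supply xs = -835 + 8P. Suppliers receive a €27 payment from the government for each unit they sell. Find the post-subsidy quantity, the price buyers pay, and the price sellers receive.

x' = 133; buyers pay €94; sellers receive €121

Pre-subsidy: 650 - 5.5P = -835 + 8P gives P* = 110, x* = 45.
With the subsidy, sellers receive Ps = Pb + 27 for each unit, where Pb is the price buyers pay.
Supply in terms of Pb becomes xs = -835 + 8(Pb + 27) = -619 + 8Pb. Setting this equal to demand: 650 - 5.5Pb = -619 + 8Pb, so Pb = 94.
Sellers receive Ps = 94 + 27 = 121; x' = 650 − 5.5·94 = 133.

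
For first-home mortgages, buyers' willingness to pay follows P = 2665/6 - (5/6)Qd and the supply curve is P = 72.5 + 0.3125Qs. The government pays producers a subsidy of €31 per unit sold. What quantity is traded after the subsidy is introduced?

Q' = 19328/55

Pre-subsidy: 2665/6 - (5/6)Q = 72.5 + 0.3125Q gives Q* = 3568/11 and P* = 3825/22.
With the subsidy, sellers receive Ps = Pb + 31 for each unit, where Pb is the price buyers pay.
On the curves, Pb = 2665/6 - (5/6)Q and Ps = 72.5 + 0.3125Q; the wedge Ps − Pb = 31 gives 72.5 + 0.3125Q − (2665/6 - (5/6)Q) = 31, so Q' = 19328/55.
Then Pb = 2665/6 − (5/6)·(19328/55) = 3329/22 and Ps = 72.5 + 0.3125·(19328/55) = 4011/22.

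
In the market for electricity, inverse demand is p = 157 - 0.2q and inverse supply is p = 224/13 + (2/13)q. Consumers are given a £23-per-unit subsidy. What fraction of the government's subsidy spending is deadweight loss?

Pre-subsidy: 157 - 0.2q = 224/13 + (2/13)q gives q* = 395 and p* = 78.
With the rebate, buyers effectively pay pb = ps − 23, where ps is the price sellers receive.
On the curves, pb = 157 - 0.2q and ps = 224/13 + (2/13)q; the wedge ps − pb = 23 gives 224/13 + (2/13)q − (157 - 0.2q) = 23, so q' = 460.
Then pb = 157 − 0.2·460 = 65 and ps = 224/13 + (2/13)·460 = 88.
ΔCS = ½(395 + 460)(78 − 65) = 5557.5; ΔPS = ½(395 + 460)(88 − 78) = 4275.
Government spending = 23 × 460 = 10580.
DWL = ½ × 23 × (460 − 395) = 747.5; fraction = 747.5 / 10580 = 13/184.

DWL / government spending = 13/184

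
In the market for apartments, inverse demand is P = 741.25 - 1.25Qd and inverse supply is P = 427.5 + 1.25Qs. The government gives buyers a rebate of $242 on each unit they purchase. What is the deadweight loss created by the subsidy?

Pre-subsidy: 741.25 - 1.25Q = 427.5 + 1.25Q gives Q* = 125.5 and P* = 584.375.
With the rebate, buyers effectively pay Pb = Ps − 242, where Ps is the price sellers receive.
On the curves, Pb = 741.25 - 1.25Q and Ps = 427.5 + 1.25Q; the wedge Ps − Pb = 242 gives 427.5 + 1.25Q − (741.25 - 1.25Q) = 242, so Q' = 222.3.
Then Pb = 741.25 − 1.25·222.3 = 463.375 and Ps = 427.5 + 1.25·222.3 = 705.375.
The subsidy expands output by 222.3 − 125.5 = 96.8 past the efficient level; on those units the gap between marginal cost and willingness to pay runs from 0 up to 242.
DWL = ½ × 242 × 96.8 = 11712.8.

Deadweight loss = $11712.8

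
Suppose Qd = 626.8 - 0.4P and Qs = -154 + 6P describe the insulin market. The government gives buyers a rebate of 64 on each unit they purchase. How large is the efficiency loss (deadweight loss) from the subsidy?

Deadweight loss = 768

Pre-subsidy: 626.8 - 0.4P = -154 + 6P gives P* = 122, Q* = 578.
With the rebate, buyers effectively pay Pb = Ps − 64, where Ps is the price sellers receive.
Demand in terms of Ps becomes Qd = 626.8 − 0.4(Ps − 64) = 652.4 - 0.4Ps. Setting this equal to supply: 652.4 - 0.4Ps = -154 + 6Ps, so Ps = 126.
Buyers pay Pb = 126 − 64 = 62; Q' = -154 + 6·126 = 602.
The subsidy expands output by 602 − 578 = 24 past the efficient level; on those units the gap between marginal cost and willingness to pay runs from 0 up to 64.
DWL = ½ × 64 × 24 = 768.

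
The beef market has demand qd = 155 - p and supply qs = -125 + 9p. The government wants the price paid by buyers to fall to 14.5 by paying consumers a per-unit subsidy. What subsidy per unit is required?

At a buyer price of 14.5, quantity demanded is 155 − 1·14.5 = 140.5.
Sellers supply 140.5 only when they receive ps with -125 + 9·ps = 140.5, i.e. ps = 29.5.
s = ps − pb = 29.5 − 14.5 = 15.

Required subsidy s = 15 per unit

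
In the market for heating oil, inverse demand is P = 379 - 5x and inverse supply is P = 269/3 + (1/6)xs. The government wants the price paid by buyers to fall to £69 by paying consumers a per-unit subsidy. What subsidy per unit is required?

Required subsidy s = £31 per unit

At a buyer price of 69, quantity demanded is 75.8 − 0.2·69 = 62.
Sellers supply 62 only when they receive Ps = 269/3 + (1/6)·62 = 100.
s = Ps − Pb = 100 − 69 = 31.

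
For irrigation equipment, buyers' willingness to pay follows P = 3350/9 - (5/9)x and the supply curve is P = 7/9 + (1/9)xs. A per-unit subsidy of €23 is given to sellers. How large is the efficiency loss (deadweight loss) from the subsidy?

Pre-subsidy: 3350/9 - (5/9)x = 7/9 + (1/9)x gives x* = 3343/6 and P* = 3385/54.
With the subsidy, sellers receive Ps = Pb + 23 for each unit, where Pb is the price buyers pay.
On the curves, Pb = 3350/9 - (5/9)x and Ps = 7/9 + (1/9)x; the wedge Ps − Pb = 23 gives 7/9 + (1/9)x − (3350/9 - (5/9)x) = 23, so x' = 1775/3.
Then Pb = 3350/9 − (5/9)·(1775/3) = 1175/27 and Ps = 7/9 + (1/9)·(1775/3) = 1796/27.
The subsidy expands output by 1775/3 − 3343/6 = 34.5 past the efficient level; on those units the gap between marginal cost and willingness to pay runs from 0 up to 23.
DWL = ½ × 23 × 34.5 = 396.75.

Deadweight loss = €396.75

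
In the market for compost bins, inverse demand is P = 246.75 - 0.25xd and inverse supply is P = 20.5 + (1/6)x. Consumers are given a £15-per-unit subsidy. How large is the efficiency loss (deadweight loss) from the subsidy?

Pre-subsidy: 246.75 - 0.25x = 20.5 + (1/6)x gives x* = 543 and P* = 111.
With the rebate, buyers effectively pay Pb = Ps − 15, where Ps is the price sellers receive.
On the curves, Pb = 246.75 - 0.25x and Ps = 20.5 + (1/6)x; the wedge Ps − Pb = 15 gives 20.5 + (1/6)x − (246.75 - 0.25x) = 15, so x' = 579.
Then Pb = 246.75 − 0.25·579 = 102 and Ps = 20.5 + (1/6)·579 = 117.
The subsidy expands output by 579 − 543 = 36 past the efficient level; on those units the gap between marginal cost and willingness to pay runs from 0 up to 15.
DWL = ½ × 15 × 36 = 270.

Deadweight loss = £270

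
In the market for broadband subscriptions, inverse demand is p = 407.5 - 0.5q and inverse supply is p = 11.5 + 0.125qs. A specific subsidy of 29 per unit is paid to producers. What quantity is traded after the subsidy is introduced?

Pre-subsidy: 407.5 - 0.5q = 11.5 + 0.125q gives q* = 633.6 and p* = 90.7.
With the subsidy, sellers receive ps = pb + 29 for each unit, where pb is the price buyers pay.
On the curves, pb = 407.5 - 0.5q and ps = 11.5 + 0.125q; the wedge ps − pb = 29 gives 11.5 + 0.125q − (407.5 - 0.5q) = 29, so q' = 680.
Then pb = 407.5 − 0.5·680 = 67.5 and ps = 11.5 + 0.125·680 = 96.5.

q' = 680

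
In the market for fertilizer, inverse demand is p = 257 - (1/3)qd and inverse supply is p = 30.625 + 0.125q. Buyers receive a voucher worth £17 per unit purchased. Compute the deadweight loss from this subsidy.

Deadweight loss = 3468/11

Pre-subsidy: 257 - (1/3)q = 30.625 + 0.125q gives q* = 5433/11 and p* = 1016/11.
With the rebate, buyers effectively pay pb = ps − 17, where ps is the price sellers receive.
On the curves, pb = 257 - (1/3)q and ps = 30.625 + 0.125q; the wedge ps − pb = 17 gives 30.625 + 0.125q − (257 - (1/3)q) = 17, so q' = 531.
Then pb = 257 − (1/3)·531 = 80 and ps = 30.625 + 0.125·531 = 97.
The subsidy expands output by 531 − 5433/11 = 408/11 past the efficient level; on those units the gap between marginal cost and willingness to pay runs from 0 up to 17.
DWL = ½ × 17 × 408/11 = 3468/11.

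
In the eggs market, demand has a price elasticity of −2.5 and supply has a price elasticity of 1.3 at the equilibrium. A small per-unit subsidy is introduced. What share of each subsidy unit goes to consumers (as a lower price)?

For a small subsidy around the equilibrium, the benefit split depends on the relative slopes, which at a point are proportional to the elasticities.
Buyer share = εs/(εs + |εd|) = 1.3/(1.3 + 2.5) = 13/38; seller share = |εd|/(εs + |εd|) = 25/38.

Consumer share = 13/38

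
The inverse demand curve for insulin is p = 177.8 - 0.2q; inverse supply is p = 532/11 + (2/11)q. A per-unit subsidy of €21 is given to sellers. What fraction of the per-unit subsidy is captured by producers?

Pre-subsidy: 177.8 - 0.2q = 532/11 + (2/11)q gives q* = 339 and p* = 110.
With the subsidy, sellers receive ps = pb + 21 for each unit, where pb is the price buyers pay.
On the curves, pb = 177.8 - 0.2q and ps = 532/11 + (2/11)q; the wedge ps − pb = 21 gives 532/11 + (2/11)q − (177.8 - 0.2q) = 21, so q' = 394.
Then pb = 177.8 − 0.2·394 = 99 and ps = 532/11 + (2/11)·394 = 120.
Buyers' price falls by p* − pb = 110 − 99 = 11; sellers' price rises by ps − p* = 120 − 110 = 10.
So producers capture 10/21 = 10/21 of each unit of subsidy.

Producer share = 10/21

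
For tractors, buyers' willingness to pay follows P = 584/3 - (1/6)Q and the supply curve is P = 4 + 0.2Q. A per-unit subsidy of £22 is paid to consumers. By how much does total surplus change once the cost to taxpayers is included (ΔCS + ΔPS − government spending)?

Net change in total surplus = -£660

Pre-subsidy: 584/3 - (1/6)Q = 4 + 0.2Q gives Q* = 520 and P* = 108.
With the rebate, buyers effectively pay Pb = Ps − 22, where Ps is the price sellers receive.
On the curves, Pb = 584/3 - (1/6)Q and Ps = 4 + 0.2Q; the wedge Ps − Pb = 22 gives 4 + 0.2Q − (584/3 - (1/6)Q) = 22, so Q' = 580.
Then Pb = 584/3 − (1/6)·580 = 98 and Ps = 4 + 0.2·580 = 120.
ΔCS = ½(520 + 580)(108 − 98) = 5500; ΔPS = ½(520 + 580)(120 − 108) = 6600.
Government spending = 22 × 580 = 12760.
Net change = 5500 + 6600 − 12760 = -660. The loss equals the DWL triangle ½·22·60.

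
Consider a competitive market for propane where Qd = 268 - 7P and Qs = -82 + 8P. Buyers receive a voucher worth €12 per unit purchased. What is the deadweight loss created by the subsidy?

Deadweight loss = €268.8

Pre-subsidy: 268 - 7P = -82 + 8P gives P* = 70/3, Q* = 314/3.
With the rebate, buyers effectively pay Pb = Ps − 12, where Ps is the price sellers receive.
Demand in terms of Ps becomes Qd = 268 − 7(Ps − 12) = 352 - 7Ps. Setting this equal to supply: 352 - 7Ps = -82 + 8Ps, so Ps = 434/15.
Buyers pay Pb = 434/15 − 12 = 254/15; Q' = -82 + 8·(434/15) = 2242/15.
The subsidy expands output by 2242/15 − 314/3 = 44.8 past the efficient level; on those units the gap between marginal cost and willingness to pay runs from 0 up to 12.
DWL = ½ × 12 × 44.8 = 268.8.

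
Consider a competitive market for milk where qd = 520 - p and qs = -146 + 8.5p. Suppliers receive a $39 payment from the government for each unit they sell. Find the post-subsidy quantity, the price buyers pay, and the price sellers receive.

Pre-subsidy: 520 - p = -146 + 8.5p gives p* = 1332/19, q* = 8548/19.
With the subsidy, sellers receive ps = pb + 39 for each unit, where pb is the price buyers pay.
Supply in terms of pb becomes qs = -146 + 8.5(pb + 39) = 185.5 + 8.5pb. Setting this equal to demand: 520 - pb = 185.5 + 8.5pb, so pb = 669/19.
Sellers receive ps = 669/19 + 39 = 1410/19; q' = 520 − 1·(669/19) = 9211/19.

q' = 9211/19; buyers pay 669/19; sellers receive 1410/19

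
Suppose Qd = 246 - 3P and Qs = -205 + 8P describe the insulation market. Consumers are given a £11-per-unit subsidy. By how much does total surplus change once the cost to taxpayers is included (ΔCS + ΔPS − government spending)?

Pre-subsidy: 246 - 3P = -205 + 8P gives P* = 41, Q* = 123.
With the rebate, buyers effectively pay Pb = Ps − 11, where Ps is the price sellers receive.
Demand in terms of Ps becomes Qd = 246 − 3(Ps − 11) = 279 - 3Ps. Setting this equal to supply: 279 - 3Ps = -205 + 8Ps, so Ps = 44.
Buyers pay Pb = 44 − 11 = 33; Q' = -205 + 8·44 = 147.
ΔCS = ½(123 + 147)(41 − 33) = 1080; ΔPS = ½(123 + 147)(44 − 41) = 405.
Government spending = 11 × 147 = 1617.
Net change = 1080 + 405 − 1617 = -132. The loss equals the DWL triangle ½·11·24.

Net change in total surplus = -£132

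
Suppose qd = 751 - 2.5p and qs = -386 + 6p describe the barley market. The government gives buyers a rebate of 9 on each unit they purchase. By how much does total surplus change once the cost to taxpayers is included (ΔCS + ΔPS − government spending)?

Net change in total surplus = -1215/17

Pre-subsidy: 751 - 2.5p = -386 + 6p gives p* = 2274/17, q* = 7082/17.
With the rebate, buyers effectively pay pb = ps − 9, where ps is the price sellers receive.
Demand in terms of ps becomes qd = 751 − 2.5(ps − 9) = 773.5 - 2.5ps. Setting this equal to supply: 773.5 - 2.5ps = -386 + 6ps, so ps = 2319/17.
Buyers pay pb = 2319/17 − 9 = 2166/17; q' = -386 + 6·(2319/17) = 7352/17.
ΔCS = ½(7082/17 + 7352/17)(2274/17 − 2166/17) = 779436/289; ΔPS = ½(7082/17 + 7352/17)(2319/17 − 2274/17) = 324765/289.
Government spending = 9 × 7352/17 = 66168/17.
Net change = 779436/289 + 324765/289 − 66168/17 = -1215/17. The loss equals the DWL triangle ½·9·270/17.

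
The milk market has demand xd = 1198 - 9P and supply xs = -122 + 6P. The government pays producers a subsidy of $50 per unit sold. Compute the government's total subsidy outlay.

Pre-subsidy: 1198 - 9P = -122 + 6P gives P* = 88, x* = 406.
With the subsidy, sellers receive Ps = Pb + 50 for each unit, where Pb is the price buyers pay.
Supply in terms of Pb becomes xs = -122 + 6(Pb + 50) = 178 + 6Pb. Setting this equal to demand: 1198 - 9Pb = 178 + 6Pb, so Pb = 68.
Sellers receive Ps = 68 + 50 = 118; x' = 1198 − 9·68 = 586.
Government outlay = subsidy × quantity = 50 × 586 = 29300.

Government cost = $29300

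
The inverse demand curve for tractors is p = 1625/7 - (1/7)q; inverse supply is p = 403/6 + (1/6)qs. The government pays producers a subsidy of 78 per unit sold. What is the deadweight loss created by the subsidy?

Pre-subsidy: 1625/7 - (1/7)q = 403/6 + (1/6)q gives q* = 533 and p* = 156.
With the subsidy, sellers receive ps = pb + 78 for each unit, where pb is the price buyers pay.
On the curves, pb = 1625/7 - (1/7)q and ps = 403/6 + (1/6)q; the wedge ps − pb = 78 gives 403/6 + (1/6)q − (1625/7 - (1/7)q) = 78, so q' = 785.
Then pb = 1625/7 − (1/7)·785 = 120 and ps = 403/6 + (1/6)·785 = 198.
The subsidy expands output by 785 − 533 = 252 past the efficient level; on those units the gap between marginal cost and willingness to pay runs from 0 up to 78.
DWL = ½ × 78 × 252 = 9828.

Deadweight loss = 9828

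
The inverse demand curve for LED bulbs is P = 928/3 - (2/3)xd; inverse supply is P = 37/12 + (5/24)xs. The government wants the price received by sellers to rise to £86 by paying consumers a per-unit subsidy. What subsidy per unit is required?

Required subsidy s = £42 per unit

At a seller price of 86, quantity supplied is -14.8 + 4.8·86 = 398.
Buyers absorb 398 only when they pay Pb = 928/3 − (2/3)·398 = 44.
s = Ps − Pb = 86 − 44 = 42.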